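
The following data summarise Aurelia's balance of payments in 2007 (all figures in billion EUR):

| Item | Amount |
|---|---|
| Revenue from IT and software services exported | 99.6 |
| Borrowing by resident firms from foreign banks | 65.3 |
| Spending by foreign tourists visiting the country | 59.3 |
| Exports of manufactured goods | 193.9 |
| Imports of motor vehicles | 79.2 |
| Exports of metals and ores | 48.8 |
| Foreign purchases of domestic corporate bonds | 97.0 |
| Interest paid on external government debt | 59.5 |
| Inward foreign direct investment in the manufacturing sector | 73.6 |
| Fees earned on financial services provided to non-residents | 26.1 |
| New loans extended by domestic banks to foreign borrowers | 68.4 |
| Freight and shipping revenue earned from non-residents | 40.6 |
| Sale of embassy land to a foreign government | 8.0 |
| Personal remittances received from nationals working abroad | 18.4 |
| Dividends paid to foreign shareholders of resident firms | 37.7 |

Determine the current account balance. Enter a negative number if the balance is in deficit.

310.3

Goods: 193.9 + 48.8 - 79.2 = 163.5
Services: 59.3 + 26.1 + 99.6 + 40.6 = 225.6
Primary income: -37.7 - 59.5 = -97.2
Secondary income: 18.4
Current account = 163.5 + 225.6 + (-97.2) + 18.4 = 310.3
(Excluded from the current account — financial account: borrowing by resident firms from foreign banks 65.3, foreign purchases of domestic corporate bonds 97.0, inward foreign direct investment in the manufacturing sector 73.6, new loans extended by domestic banks to foreign borrowers 68.4; capital account: sale of embassy land to a foreign government 8.0.)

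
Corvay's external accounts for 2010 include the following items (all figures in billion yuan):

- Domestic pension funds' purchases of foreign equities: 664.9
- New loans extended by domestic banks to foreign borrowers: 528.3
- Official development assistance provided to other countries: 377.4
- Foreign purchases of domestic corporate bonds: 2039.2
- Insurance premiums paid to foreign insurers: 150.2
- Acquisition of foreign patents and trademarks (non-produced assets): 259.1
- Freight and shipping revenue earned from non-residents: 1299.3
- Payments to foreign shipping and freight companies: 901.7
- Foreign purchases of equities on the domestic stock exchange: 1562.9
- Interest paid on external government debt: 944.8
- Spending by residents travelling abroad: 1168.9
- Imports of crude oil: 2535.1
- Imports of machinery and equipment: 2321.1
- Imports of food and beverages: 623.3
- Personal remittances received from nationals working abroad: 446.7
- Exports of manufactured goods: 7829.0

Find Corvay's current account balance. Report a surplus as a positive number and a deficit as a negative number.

552.5

Goods: -623.3 - 2321.1 - 2535.1 + 7829.0 = 2349.5
Services: -1168.9 - 901.7 + 1299.3 - 150.2 = -921.5
Primary income: -944.8
Secondary income: -377.4 + 446.7 = 69.3
Current account = 2349.5 + (-921.5) + (-944.8) + 69.3 = 552.5
(Excluded from the current account — financial account: domestic pension funds' purchases of foreign equities 664.9, new loans extended by domestic banks to foreign borrowers 528.3, foreign purchases of domestic corporate bonds 2039.2, foreign purchases of equities on the domestic stock exchange 1562.9; capital account: acquisition of foreign patents and trademarks (non-produced assets) 259.1.)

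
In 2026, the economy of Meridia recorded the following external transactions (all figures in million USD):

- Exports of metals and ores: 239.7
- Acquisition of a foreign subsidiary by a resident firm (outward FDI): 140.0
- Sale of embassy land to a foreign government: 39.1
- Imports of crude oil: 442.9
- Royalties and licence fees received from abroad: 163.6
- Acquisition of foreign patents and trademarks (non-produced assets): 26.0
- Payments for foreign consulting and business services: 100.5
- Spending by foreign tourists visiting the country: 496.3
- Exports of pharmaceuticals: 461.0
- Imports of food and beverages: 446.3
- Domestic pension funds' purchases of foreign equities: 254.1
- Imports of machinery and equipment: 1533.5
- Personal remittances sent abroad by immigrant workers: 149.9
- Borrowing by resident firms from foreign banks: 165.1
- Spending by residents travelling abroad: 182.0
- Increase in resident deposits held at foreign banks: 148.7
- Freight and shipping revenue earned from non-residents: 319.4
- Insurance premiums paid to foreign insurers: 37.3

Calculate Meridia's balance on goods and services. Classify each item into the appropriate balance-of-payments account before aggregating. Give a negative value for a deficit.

Goods: 461.0 - 442.9 - 1533.5 + 239.7 - 446.3 = -1722.0
Services: 496.3 - 100.5 - 182.0 + 319.4 - 37.3 + 163.6 = 659.5
Trade balance = -1722.0 + 659.5 = -1062.5
(Excluded from the trade balance — financial account: acquisition of a foreign subsidiary by a resident firm (outward FDI) 140.0, domestic pension funds' purchases of foreign equities 254.1, borrowing by resident firms from foreign banks 165.1, increase in resident deposits held at foreign banks 148.7; capital account: sale of embassy land to a foreign government 39.1, acquisition of foreign patents and trademarks (non-produced assets) 26.0; secondary income: personal remittances sent abroad by immigrant workers 149.9.)

-1062.5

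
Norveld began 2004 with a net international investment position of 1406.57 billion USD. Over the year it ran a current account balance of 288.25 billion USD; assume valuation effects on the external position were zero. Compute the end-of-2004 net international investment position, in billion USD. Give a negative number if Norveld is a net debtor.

1694.82

With no valuation effects, change in NIIP = current account = 288.25
End-of-year NIIP = 1406.57 + 288.25 = 1694.82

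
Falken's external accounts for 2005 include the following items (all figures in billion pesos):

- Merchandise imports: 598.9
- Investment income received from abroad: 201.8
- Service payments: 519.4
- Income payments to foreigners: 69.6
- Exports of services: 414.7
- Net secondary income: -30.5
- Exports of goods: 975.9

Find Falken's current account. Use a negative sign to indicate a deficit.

Goods balance = 975.9 - 598.9 = 377.0
Services balance = 414.7 - 519.4 = -104.7
Trade balance (goods + services) = 377.0 + (-104.7) = 272.3
Net primary income = 201.8 - 69.6 = 132.2
Net secondary income = -30.5
Current account = 272.3 + 132.2 + (-30.5) = 374.0

374.0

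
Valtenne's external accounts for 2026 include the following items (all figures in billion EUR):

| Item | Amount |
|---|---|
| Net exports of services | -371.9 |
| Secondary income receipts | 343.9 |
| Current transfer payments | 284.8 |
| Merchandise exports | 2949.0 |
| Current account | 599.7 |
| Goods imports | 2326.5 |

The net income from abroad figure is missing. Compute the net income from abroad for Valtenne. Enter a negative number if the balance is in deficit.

Current account = goods balance + services balance + net primary income + net secondary income
Sum of the known components = 309.7
Net income from abroad = CA - (known components) = 599.7 - 309.7 = 290.0

290.0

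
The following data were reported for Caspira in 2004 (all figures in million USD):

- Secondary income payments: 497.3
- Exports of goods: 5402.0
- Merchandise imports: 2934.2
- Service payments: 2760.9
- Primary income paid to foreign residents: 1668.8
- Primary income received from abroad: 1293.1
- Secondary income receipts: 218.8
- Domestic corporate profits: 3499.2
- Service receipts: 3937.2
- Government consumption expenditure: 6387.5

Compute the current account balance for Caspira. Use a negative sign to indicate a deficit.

2989.9

Goods balance = 5402.0 - 2934.2 = 2467.8
Services balance = 3937.2 - 2760.9 = 1176.3
Trade balance (goods + services) = 2467.8 + 1176.3 = 3644.1
Net primary income = 1293.1 - 1668.8 = -375.7
Net secondary income = 218.8 - 497.3 = -278.5
Current account = 3644.1 + (-375.7) + (-278.5) = 2989.9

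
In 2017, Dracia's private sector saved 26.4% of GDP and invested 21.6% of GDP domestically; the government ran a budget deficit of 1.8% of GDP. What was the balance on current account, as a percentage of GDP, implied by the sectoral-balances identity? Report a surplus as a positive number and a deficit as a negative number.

3.0

By the sectoral-balances identity, CA = (S_private - I) + (T - G).
Private balance = 26.4 - 21.6 = 4.8
Government balance (T - G) = -1.8
CA = 4.8 + (-1.8) = 3.0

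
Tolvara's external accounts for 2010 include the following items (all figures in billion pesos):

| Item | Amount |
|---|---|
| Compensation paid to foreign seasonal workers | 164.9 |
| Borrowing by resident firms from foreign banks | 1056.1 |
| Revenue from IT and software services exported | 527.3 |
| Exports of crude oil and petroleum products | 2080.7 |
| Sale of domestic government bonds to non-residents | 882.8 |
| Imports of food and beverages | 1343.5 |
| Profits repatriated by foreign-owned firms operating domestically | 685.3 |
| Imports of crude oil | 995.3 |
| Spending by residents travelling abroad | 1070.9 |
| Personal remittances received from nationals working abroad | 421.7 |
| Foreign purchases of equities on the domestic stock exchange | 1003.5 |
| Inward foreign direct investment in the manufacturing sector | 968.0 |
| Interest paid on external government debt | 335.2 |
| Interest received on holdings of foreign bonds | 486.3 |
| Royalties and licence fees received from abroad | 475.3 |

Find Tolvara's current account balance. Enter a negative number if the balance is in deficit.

Goods: -995.3 + 2080.7 - 1343.5 = -258.1
Services: 475.3 + 527.3 - 1070.9 = -68.3
Primary income: -685.3 - 335.2 + 486.3 - 164.9 = -699.1
Secondary income: 421.7
Current account = (-258.1) + (-68.3) + (-699.1) + 421.7 = -603.8
(Excluded from the current account — financial account: borrowing by resident firms from foreign banks 1056.1, sale of domestic government bonds to non-residents 882.8, foreign purchases of equities on the domestic stock exchange 1003.5, inward foreign direct investment in the manufacturing sector 968.0.)

-603.8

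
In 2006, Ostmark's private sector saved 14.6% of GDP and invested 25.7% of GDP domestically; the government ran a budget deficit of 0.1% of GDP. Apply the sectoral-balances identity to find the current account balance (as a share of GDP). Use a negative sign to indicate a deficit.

-11.2

By the sectoral-balances identity, CA = (S_private - I) + (T - G).
Private balance = 14.6 - 25.7 = -11.1
Government balance (T - G) = -0.1
CA = -11.1 + (-0.1) = -11.2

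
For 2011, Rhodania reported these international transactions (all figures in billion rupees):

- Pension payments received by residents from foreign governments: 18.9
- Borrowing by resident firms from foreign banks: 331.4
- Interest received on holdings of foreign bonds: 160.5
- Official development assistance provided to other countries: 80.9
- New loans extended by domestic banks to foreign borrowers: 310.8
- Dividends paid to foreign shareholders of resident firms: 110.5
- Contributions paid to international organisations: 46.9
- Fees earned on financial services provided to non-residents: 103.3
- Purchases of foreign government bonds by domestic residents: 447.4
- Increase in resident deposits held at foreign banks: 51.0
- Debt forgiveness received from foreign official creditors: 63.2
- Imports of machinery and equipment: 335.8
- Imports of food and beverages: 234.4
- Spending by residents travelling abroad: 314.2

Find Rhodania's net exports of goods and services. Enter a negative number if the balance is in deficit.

Goods: -335.8 - 234.4 = -570.2
Services: 103.3 - 314.2 = -210.9
Trade balance = -570.2 + (-210.9) = -781.1
(Excluded from the trade balance — secondary income: pension payments received by residents from foreign governments 18.9, official development assistance provided to other countries 80.9, contributions paid to international organisations 46.9; financial account: borrowing by resident firms from foreign banks 331.4, new loans extended by domestic banks to foreign borrowers 310.8, purchases of foreign government bonds by domestic residents 447.4, increase in resident deposits held at foreign banks 51.0; primary income: interest received on holdings of foreign bonds 160.5, dividends paid to foreign shareholders of resident firms 110.5; capital account: debt forgiveness received from foreign official creditors 63.2.)

-781.1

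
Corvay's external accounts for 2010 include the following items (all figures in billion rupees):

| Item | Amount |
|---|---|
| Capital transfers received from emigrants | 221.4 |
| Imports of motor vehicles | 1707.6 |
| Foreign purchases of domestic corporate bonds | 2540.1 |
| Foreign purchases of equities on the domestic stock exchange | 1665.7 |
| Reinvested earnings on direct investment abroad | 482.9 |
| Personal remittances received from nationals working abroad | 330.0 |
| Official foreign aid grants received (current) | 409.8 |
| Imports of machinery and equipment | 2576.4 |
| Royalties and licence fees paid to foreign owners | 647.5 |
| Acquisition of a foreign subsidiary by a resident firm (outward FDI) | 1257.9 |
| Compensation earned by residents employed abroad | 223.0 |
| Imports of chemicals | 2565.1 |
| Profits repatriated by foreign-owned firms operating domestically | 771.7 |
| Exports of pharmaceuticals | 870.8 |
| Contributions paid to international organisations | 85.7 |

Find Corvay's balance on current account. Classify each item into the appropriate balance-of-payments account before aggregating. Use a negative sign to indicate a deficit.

Goods: -1707.6 - 2576.4 + 870.8 - 2565.1 = -5978.3
Services: -647.5
Primary income: -771.7 + 223.0 + 482.9 = -65.8
Secondary income: 409.8 + 330.0 - 85.7 = 654.1
Current account = (-5978.3) + (-647.5) + (-65.8) + 654.1 = -6037.5
(Excluded from the current account — capital account: capital transfers received from emigrants 221.4; financial account: foreign purchases of domestic corporate bonds 2540.1, foreign purchases of equities on the domestic stock exchange 1665.7, acquisition of a foreign subsidiary by a resident firm (outward FDI) 1257.9.)

-6037.5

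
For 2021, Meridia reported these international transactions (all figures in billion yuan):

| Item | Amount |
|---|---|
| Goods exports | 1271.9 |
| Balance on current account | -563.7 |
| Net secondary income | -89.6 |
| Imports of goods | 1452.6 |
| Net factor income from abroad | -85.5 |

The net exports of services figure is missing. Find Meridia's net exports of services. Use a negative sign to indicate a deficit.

-207.9

Current account = goods balance + services balance + net primary income + net secondary income
Sum of the known components = -355.8
Net exports of services = CA - (known components) = -563.7 - (-355.8) = -207.9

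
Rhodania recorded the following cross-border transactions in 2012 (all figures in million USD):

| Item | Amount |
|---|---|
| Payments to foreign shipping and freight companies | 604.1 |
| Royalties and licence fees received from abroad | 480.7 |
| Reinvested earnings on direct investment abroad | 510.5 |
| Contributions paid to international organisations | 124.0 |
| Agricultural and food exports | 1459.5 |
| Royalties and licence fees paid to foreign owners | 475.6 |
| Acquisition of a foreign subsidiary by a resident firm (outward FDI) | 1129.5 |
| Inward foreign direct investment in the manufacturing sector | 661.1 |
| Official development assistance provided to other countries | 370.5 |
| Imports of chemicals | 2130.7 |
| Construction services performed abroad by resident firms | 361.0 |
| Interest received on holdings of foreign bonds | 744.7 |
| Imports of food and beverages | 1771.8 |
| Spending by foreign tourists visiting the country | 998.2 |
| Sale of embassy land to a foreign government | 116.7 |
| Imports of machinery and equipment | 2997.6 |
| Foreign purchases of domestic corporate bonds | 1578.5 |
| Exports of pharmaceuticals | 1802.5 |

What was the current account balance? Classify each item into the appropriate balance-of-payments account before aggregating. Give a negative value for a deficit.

-2117.2

Goods: -2997.6 + 1802.5 - 2130.7 + 1459.5 - 1771.8 = -3638.1
Services: -475.6 + 998.2 + 361.0 + 480.7 - 604.1 = 760.2
Primary income: 744.7 + 510.5 = 1255.2
Secondary income: -124.0 - 370.5 = -494.5
Current account = (-3638.1) + 760.2 + 1255.2 + (-494.5) = -2117.2
(Excluded from the current account — financial account: acquisition of a foreign subsidiary by a resident firm (outward FDI) 1129.5, inward foreign direct investment in the manufacturing sector 661.1, foreign purchases of domestic corporate bonds 1578.5; capital account: sale of embassy land to a foreign government 116.7.)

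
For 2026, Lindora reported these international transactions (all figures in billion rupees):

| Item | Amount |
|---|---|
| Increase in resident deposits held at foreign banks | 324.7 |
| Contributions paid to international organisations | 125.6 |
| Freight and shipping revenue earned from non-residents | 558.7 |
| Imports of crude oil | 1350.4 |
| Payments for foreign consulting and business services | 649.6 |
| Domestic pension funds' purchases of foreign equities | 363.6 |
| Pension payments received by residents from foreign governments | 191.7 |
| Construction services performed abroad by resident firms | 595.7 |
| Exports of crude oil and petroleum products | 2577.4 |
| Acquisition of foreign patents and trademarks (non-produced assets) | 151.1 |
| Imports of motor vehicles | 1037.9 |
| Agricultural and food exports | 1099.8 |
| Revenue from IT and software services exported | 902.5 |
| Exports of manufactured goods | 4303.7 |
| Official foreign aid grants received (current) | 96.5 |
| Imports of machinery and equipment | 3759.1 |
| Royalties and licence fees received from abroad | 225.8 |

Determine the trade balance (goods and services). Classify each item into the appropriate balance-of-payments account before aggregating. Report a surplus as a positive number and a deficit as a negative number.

3466.6

Goods: -1350.4 + 1099.8 + 2577.4 - 3759.1 + 4303.7 - 1037.9 = 1833.5
Services: -649.6 + 902.5 + 558.7 + 595.7 + 225.8 = 1633.1
Trade balance = 1833.5 + 1633.1 = 3466.6
(Excluded from the trade balance — financial account: increase in resident deposits held at foreign banks 324.7, domestic pension funds' purchases of foreign equities 363.6; secondary income: contributions paid to international organisations 125.6, pension payments received by residents from foreign governments 191.7, official foreign aid grants received (current) 96.5; capital account: acquisition of foreign patents and trademarks (non-produced assets) 151.1.)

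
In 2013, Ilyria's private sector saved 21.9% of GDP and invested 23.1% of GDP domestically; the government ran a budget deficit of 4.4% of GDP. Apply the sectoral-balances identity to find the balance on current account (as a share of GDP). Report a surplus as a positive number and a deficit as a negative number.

By the sectoral-balances identity, CA = (S_private - I) + (T - G).
Private balance = 21.9 - 23.1 = -1.2
Government balance (T - G) = -4.4
CA = -1.2 + (-4.4) = -5.6

-5.6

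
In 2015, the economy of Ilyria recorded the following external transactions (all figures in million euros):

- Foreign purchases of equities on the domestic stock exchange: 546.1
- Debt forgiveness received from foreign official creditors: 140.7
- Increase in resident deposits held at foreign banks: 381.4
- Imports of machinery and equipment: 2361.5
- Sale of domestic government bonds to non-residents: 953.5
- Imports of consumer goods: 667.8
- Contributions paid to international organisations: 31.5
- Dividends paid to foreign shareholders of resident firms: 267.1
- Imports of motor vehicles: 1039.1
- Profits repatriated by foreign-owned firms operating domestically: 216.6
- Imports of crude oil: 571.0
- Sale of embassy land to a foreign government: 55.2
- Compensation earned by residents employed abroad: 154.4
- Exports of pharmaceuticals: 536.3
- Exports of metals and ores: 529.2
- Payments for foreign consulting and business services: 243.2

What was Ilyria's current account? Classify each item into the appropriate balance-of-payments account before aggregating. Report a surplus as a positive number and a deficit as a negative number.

-4177.9

Goods: -2361.5 - 1039.1 - 571.0 - 667.8 + 536.3 + 529.2 = -3573.9
Services: -243.2
Primary income: 154.4 - 267.1 - 216.6 = -329.3
Secondary income: -31.5
Current account = (-3573.9) + (-243.2) + (-329.3) + (-31.5) = -4177.9
(Excluded from the current account — financial account: foreign purchases of equities on the domestic stock exchange 546.1, increase in resident deposits held at foreign banks 381.4, sale of domestic government bonds to non-residents 953.5; capital account: debt forgiveness received from foreign official creditors 140.7, sale of embassy land to a foreign government 55.2.)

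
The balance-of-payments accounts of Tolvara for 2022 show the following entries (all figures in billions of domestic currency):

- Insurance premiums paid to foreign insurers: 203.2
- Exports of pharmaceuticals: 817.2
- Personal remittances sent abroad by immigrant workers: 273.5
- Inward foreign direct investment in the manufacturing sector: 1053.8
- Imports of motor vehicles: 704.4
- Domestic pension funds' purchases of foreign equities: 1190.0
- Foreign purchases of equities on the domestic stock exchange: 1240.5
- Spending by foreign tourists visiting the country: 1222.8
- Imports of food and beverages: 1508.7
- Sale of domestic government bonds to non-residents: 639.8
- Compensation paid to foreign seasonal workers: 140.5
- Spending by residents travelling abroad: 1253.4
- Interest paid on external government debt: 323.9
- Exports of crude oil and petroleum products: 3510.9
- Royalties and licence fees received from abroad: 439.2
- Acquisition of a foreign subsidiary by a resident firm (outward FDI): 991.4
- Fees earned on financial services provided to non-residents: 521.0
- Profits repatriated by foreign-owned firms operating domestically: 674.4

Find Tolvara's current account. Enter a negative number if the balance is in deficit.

1429.1

Goods: -704.4 - 1508.7 + 817.2 + 3510.9 = 2115.0
Services: -1253.4 - 203.2 + 439.2 + 1222.8 + 521.0 = 726.4
Primary income: -323.9 - 674.4 - 140.5 = -1138.8
Secondary income: -273.5
Current account = 2115.0 + 726.4 + (-1138.8) + (-273.5) = 1429.1
(Excluded from the current account — financial account: inward foreign direct investment in the manufacturing sector 1053.8, domestic pension funds' purchases of foreign equities 1190.0, foreign purchases of equities on the domestic stock exchange 1240.5, sale of domestic government bonds to non-residents 639.8, acquisition of a foreign subsidiary by a resident firm (outward FDI) 991.4.)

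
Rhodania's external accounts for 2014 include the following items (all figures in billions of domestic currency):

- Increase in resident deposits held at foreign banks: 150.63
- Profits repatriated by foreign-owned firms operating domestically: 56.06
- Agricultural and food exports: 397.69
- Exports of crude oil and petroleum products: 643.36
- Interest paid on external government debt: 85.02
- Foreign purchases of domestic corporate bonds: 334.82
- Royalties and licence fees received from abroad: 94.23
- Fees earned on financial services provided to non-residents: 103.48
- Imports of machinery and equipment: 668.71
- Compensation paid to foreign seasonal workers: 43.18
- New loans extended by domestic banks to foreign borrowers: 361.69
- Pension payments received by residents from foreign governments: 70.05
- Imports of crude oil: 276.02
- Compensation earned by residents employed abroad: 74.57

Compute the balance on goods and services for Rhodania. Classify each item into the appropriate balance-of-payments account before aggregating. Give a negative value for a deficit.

Goods: -668.71 + 643.36 + 397.69 - 276.02 = 96.32
Services: 94.23 + 103.48 = 197.71
Trade balance = 96.32 + 197.71 = 294.03
(Excluded from the trade balance — financial account: increase in resident deposits held at foreign banks 150.63, foreign purchases of domestic corporate bonds 334.82, new loans extended by domestic banks to foreign borrowers 361.69; primary income: profits repatriated by foreign-owned firms operating domestically 56.06, interest paid on external government debt 85.02, compensation paid to foreign seasonal workers 43.18, compensation earned by residents employed abroad 74.57; secondary income: pension payments received by residents from foreign governments 70.05.)

294.03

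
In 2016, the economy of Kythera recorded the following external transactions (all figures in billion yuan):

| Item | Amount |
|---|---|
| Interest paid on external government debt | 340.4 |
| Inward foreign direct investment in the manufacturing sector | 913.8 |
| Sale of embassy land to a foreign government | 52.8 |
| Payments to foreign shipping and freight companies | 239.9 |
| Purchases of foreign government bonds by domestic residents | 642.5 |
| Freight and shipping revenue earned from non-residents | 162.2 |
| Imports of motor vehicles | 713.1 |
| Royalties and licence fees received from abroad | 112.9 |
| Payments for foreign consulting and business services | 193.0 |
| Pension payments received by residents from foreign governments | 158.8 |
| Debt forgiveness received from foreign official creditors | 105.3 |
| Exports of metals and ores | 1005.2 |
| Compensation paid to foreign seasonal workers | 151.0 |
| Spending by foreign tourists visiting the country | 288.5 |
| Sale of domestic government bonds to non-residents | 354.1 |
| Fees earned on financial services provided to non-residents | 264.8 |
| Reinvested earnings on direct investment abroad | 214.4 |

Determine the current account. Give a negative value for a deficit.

Goods: -713.1 + 1005.2 = 292.1
Services: 162.2 + 264.8 + 288.5 + 112.9 - 193.0 - 239.9 = 395.5
Primary income: -340.4 + 214.4 - 151.0 = -277.0
Secondary income: 158.8
Current account = 292.1 + 395.5 + (-277.0) + 158.8 = 569.4
(Excluded from the current account — financial account: inward foreign direct investment in the manufacturing sector 913.8, purchases of foreign government bonds by domestic residents 642.5, sale of domestic government bonds to non-residents 354.1; capital account: sale of embassy land to a foreign government 52.8, debt forgiveness received from foreign official creditors 105.3.)

569.4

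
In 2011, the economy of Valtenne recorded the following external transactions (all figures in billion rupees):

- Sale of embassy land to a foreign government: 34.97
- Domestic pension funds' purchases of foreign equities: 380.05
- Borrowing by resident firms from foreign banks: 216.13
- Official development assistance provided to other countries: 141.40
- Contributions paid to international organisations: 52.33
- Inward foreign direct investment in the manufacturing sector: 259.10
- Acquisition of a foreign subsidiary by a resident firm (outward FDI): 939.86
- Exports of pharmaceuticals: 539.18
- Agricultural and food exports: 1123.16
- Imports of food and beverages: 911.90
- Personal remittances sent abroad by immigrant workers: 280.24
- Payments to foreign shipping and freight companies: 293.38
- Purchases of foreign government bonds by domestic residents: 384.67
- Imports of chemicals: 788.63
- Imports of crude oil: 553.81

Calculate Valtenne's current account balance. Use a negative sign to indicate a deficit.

Goods: -788.63 - 553.81 + 539.18 + 1123.16 - 911.90 = -592.00
Services: -293.38
Secondary income: -280.24 - 52.33 - 141.40 = -473.97
Current account = (-592.00) + (-293.38) + (-473.97) = -1359.35
(Excluded from the current account — capital account: sale of embassy land to a foreign government 34.97; financial account: domestic pension funds' purchases of foreign equities 380.05, borrowing by resident firms from foreign banks 216.13, inward foreign direct investment in the manufacturing sector 259.10, acquisition of a foreign subsidiary by a resident firm (outward FDI) 939.86, purchases of foreign government bonds by domestic residents 384.67.)

-1359.35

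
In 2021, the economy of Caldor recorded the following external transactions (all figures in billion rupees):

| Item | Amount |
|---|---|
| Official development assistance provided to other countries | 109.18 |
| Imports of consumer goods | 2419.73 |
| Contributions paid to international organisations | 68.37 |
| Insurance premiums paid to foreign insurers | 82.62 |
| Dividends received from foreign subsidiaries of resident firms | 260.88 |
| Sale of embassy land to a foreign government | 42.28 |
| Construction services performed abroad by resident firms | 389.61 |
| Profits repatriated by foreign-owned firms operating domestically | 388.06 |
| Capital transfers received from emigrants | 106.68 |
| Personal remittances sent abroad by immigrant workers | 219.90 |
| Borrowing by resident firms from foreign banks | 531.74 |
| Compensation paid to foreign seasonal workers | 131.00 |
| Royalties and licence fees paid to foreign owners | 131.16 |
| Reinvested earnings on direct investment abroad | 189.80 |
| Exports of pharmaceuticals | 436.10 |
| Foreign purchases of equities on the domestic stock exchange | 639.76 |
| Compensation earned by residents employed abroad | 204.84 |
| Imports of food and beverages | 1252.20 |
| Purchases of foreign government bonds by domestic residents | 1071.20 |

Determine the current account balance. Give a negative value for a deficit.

Goods: 436.10 - 1252.20 - 2419.73 = -3235.83
Services: -131.16 - 82.62 + 389.61 = 175.83
Primary income: 189.80 - 388.06 + 204.84 - 131.00 + 260.88 = 136.46
Secondary income: -109.18 - 219.90 - 68.37 = -397.45
Current account = (-3235.83) + 175.83 + 136.46 + (-397.45) = -3320.99
(Excluded from the current account — capital account: sale of embassy land to a foreign government 42.28, capital transfers received from emigrants 106.68; financial account: borrowing by resident firms from foreign banks 531.74, foreign purchases of equities on the domestic stock exchange 639.76, purchases of foreign government bonds by domestic residents 1071.20.)

-3320.99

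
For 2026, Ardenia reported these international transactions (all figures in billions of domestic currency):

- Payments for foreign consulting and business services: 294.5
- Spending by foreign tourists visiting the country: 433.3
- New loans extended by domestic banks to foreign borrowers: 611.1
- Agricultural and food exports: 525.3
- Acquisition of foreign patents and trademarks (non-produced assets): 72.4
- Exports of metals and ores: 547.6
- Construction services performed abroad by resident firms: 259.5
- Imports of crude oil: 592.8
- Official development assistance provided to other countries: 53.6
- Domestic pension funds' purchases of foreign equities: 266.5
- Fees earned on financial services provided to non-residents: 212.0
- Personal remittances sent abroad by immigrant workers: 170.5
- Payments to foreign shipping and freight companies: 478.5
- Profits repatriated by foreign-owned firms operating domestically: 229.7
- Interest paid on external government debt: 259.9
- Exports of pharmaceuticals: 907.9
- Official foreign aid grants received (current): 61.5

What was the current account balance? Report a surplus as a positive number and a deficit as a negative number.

867.6

Goods: 547.6 - 592.8 + 525.3 + 907.9 = 1388.0
Services: 259.5 + 212.0 + 433.3 - 478.5 - 294.5 = 131.8
Primary income: -259.9 - 229.7 = -489.6
Secondary income: -53.6 - 170.5 + 61.5 = -162.6
Current account = 1388.0 + 131.8 + (-489.6) + (-162.6) = 867.6
(Excluded from the current account — financial account: new loans extended by domestic banks to foreign borrowers 611.1, domestic pension funds' purchases of foreign equities 266.5; capital account: acquisition of foreign patents and trademarks (non-produced assets) 72.4.)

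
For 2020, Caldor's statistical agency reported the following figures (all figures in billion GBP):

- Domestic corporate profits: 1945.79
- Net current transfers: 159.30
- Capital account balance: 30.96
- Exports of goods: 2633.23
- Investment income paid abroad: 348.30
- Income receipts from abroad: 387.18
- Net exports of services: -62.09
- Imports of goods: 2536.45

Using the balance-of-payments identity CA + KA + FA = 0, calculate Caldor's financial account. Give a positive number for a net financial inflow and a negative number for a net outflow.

Goods balance = 2633.23 - 2536.45 = 96.78
Services balance = -62.09
Trade balance (goods + services) = 96.78 + (-62.09) = 34.69
Net primary income = 387.18 - 348.30 = 38.88
Net secondary income = 159.30
Current account = 34.69 + 38.88 + 159.30 = 232.87
Financial account = -(232.87 + 30.96) = -263.83

-263.83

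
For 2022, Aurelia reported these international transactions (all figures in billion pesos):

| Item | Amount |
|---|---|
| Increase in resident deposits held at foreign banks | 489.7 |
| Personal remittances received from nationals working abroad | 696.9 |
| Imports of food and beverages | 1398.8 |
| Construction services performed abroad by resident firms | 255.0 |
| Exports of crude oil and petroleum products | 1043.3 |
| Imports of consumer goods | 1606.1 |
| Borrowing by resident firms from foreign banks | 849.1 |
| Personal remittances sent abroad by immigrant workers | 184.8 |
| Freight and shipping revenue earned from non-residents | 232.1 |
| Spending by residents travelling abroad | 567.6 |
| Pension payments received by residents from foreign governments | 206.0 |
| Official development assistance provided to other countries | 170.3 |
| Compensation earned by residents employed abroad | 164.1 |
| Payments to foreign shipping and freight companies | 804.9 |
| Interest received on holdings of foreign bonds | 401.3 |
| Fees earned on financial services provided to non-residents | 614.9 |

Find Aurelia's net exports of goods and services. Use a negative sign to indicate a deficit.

-2232.1

Goods: -1398.8 + 1043.3 - 1606.1 = -1961.6
Services: -804.9 + 232.1 + 255.0 - 567.6 + 614.9 = -270.5
Trade balance = -1961.6 + (-270.5) = -2232.1
(Excluded from the trade balance — financial account: increase in resident deposits held at foreign banks 489.7, borrowing by resident firms from foreign banks 849.1; secondary income: personal remittances received from nationals working abroad 696.9, personal remittances sent abroad by immigrant workers 184.8, pension payments received by residents from foreign governments 206.0, official development assistance provided to other countries 170.3; primary income: compensation earned by residents employed abroad 164.1, interest received on holdings of foreign bonds 401.3.)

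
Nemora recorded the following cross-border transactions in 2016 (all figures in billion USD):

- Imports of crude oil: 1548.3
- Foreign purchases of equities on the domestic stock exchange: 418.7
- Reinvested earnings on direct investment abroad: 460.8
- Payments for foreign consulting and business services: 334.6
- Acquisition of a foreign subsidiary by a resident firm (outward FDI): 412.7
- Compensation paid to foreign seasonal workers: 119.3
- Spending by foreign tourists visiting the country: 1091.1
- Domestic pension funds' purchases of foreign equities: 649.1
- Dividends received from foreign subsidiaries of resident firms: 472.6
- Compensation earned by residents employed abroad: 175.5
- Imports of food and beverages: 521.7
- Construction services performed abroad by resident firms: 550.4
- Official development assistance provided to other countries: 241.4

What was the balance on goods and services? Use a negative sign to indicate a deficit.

Goods: -521.7 - 1548.3 = -2070.0
Services: -334.6 + 1091.1 + 550.4 = 1306.9
Trade balance = -2070.0 + 1306.9 = -763.1
(Excluded from the trade balance — financial account: foreign purchases of equities on the domestic stock exchange 418.7, acquisition of a foreign subsidiary by a resident firm (outward FDI) 412.7, domestic pension funds' purchases of foreign equities 649.1; primary income: reinvested earnings on direct investment abroad 460.8, compensation paid to foreign seasonal workers 119.3, dividends received from foreign subsidiaries of resident firms 472.6, compensation earned by residents employed abroad 175.5; secondary income: official development assistance provided to other countries 241.4.)

-763.1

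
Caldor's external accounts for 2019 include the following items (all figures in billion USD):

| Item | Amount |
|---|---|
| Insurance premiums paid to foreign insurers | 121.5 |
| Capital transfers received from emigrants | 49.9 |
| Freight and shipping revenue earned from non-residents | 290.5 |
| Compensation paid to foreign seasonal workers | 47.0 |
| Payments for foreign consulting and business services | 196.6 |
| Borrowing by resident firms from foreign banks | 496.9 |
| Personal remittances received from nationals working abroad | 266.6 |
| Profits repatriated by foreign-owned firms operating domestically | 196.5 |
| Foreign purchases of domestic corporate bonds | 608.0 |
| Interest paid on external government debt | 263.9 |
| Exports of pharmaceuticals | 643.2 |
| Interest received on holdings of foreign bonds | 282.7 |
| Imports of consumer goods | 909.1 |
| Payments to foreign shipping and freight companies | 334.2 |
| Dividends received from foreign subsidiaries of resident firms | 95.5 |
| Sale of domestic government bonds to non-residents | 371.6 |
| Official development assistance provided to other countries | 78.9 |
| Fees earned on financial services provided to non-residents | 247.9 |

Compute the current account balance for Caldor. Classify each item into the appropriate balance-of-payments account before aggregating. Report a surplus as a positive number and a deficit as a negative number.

Goods: -909.1 + 643.2 = -265.9
Services: 290.5 - 196.6 + 247.9 - 334.2 - 121.5 = -113.9
Primary income: -196.5 + 282.7 - 263.9 + 95.5 - 47.0 = -129.2
Secondary income: 266.6 - 78.9 = 187.7
Current account = (-265.9) + (-113.9) + (-129.2) + 187.7 = -321.3
(Excluded from the current account — capital account: capital transfers received from emigrants 49.9; financial account: borrowing by resident firms from foreign banks 496.9, foreign purchases of domestic corporate bonds 608.0, sale of domestic government bonds to non-residents 371.6.)

-321.3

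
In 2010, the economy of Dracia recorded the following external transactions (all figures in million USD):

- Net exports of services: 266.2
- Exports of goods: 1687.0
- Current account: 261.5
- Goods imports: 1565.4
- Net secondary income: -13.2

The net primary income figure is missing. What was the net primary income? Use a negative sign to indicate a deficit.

-113.1

Current account = goods balance + services balance + net primary income + net secondary income
Sum of the known components = 374.6
Net primary income = CA - (known components) = 261.5 - 374.6 = -113.1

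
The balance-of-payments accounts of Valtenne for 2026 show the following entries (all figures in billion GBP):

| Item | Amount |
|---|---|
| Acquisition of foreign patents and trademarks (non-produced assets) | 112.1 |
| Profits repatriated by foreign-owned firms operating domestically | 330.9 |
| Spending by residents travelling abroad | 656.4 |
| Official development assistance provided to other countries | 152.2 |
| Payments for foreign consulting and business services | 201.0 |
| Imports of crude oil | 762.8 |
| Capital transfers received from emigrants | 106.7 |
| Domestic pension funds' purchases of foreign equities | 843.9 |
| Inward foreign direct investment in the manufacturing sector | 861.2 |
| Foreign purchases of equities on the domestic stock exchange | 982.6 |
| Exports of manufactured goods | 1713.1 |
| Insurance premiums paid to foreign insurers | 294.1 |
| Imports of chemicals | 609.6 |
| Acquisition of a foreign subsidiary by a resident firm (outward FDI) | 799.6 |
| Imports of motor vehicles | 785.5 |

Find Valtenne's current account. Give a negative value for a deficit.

Goods: -762.8 - 609.6 + 1713.1 - 785.5 = -444.8
Services: -656.4 - 201.0 - 294.1 = -1151.5
Primary income: -330.9
Secondary income: -152.2
Current account = (-444.8) + (-1151.5) + (-330.9) + (-152.2) = -2079.4
(Excluded from the current account — capital account: acquisition of foreign patents and trademarks (non-produced assets) 112.1, capital transfers received from emigrants 106.7; financial account: domestic pension funds' purchases of foreign equities 843.9, inward foreign direct investment in the manufacturing sector 861.2, foreign purchases of equities on the domestic stock exchange 982.6, acquisition of a foreign subsidiary by a resident firm (outward FDI) 799.6.)

-2079.4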